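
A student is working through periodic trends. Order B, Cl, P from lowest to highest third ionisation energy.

IE_3 is the cost of taking one more electron from the +2 cation: B²⁺ still has 1 valence electron; Cl²⁺ still has 5 valence electrons; P²⁺ still has 3 valence electrons.
All are still removing valence electrons, so compare the +2 ions as you would atoms: IE_3 generally rises across a period (higher Z_eff) and falls down a group (larger shell), subject to the usual subshell exceptions.
Valence configurations: B²⁺ [He]2s¹, Cl²⁺ [Ne]3s²3p³, P²⁺ [Ne]3s²3p¹.
Approximate IE_3 values (kJ/mol): B 3660, Cl 3822, P 2914.
Hence IE_3: P < B < Cl.

P < B < Cl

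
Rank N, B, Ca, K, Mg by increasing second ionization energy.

Ca < Mg < B < N < K

IE_2 is the cost of taking one more electron from the +1 cation: N⁺ still has 4 valence electrons; B⁺ still has 2 valence electrons; Ca⁺ still has 1 valence electron; K⁺ is the bare [Ar] core; Mg⁺ still has 1 valence electron.
Core electrons are held far more tightly than valence electrons, so K tops the IE_2 order.
Valence configurations: N⁺ [He]2s²2p², B⁺ [He]2s², Ca⁺ [Ar]4s¹, Mg⁺ [Ne]3s¹.
Approximate IE_2 values (kJ/mol): N 2856, B 2427, Ca 1145, K 3052, Mg 1451.
Overall IE_2 order: Ca < Mg < B < N < K.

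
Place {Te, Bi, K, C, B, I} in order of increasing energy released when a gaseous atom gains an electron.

B, K, Bi, C, Te, I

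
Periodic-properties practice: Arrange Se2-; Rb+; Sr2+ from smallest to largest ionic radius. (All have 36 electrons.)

Sr2+ < Rb+ < Se2-

All of these have 36 electrons, so size is governed by nuclear charge alone: the more protons, the stronger the pull on the same electron cloud, and the smaller the ion.
Nuclear charges: Sr2+ (Z=38), Rb+ (Z=37), Se2- (Z=34).
Smallest to largest: Sr2+ < Rb+ < Se2-.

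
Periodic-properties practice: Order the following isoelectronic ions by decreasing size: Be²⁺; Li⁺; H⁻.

H⁻, Li⁺, Be²⁺

All of these have 2 electrons, so size is governed by nuclear charge alone: the more protons, the stronger the pull on the same electron cloud, and the smaller the ion.
Nuclear charges: Be²⁺ (Z=4), Li⁺ (Z=3), H⁻ (Z=1).
Largest to smallest: H⁻ > Li⁺ > Be²⁺.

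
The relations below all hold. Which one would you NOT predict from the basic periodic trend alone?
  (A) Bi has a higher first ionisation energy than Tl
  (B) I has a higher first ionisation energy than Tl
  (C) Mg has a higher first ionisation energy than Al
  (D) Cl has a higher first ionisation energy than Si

The general trend: first ionisation energy increases across a period and decreases down a group.
(A) Bi (period 6, group 15) vs Tl (period 6, group 13): the stated order agrees with the simple trend.
(B) I (period 5, group 17) vs Tl (period 6, group 13): the stated order agrees with the simple trend.
(C) Mg (period 3, group 2) vs Al (period 3, group 13): the stated order contradicts the simple trend.
(D) Cl (period 3, group 17) vs Si (period 3, group 14): the stated order agrees with the simple trend.
The exception is (C): Al's single 3p electron is easier to remove than one from Mg's filled 3s².

(C)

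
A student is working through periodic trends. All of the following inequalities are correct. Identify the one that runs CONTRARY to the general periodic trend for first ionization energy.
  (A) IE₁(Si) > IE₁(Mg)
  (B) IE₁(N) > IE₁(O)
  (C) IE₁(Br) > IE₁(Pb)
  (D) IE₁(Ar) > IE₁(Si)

The general trend: first ionization energy increases across a period and decreases down a group.
(A) Si (period 3, group 14) vs Mg (period 3, group 2): the stated order agrees with the simple trend.
(B) N (period 2, group 15) vs O (period 2, group 16): the stated order contradicts the simple trend.
(C) Br (period 4, group 17) vs Pb (period 6, group 14): the stated order agrees with the simple trend.
(D) Ar (period 3, group 18) vs Si (period 3, group 14): the stated order agrees with the simple trend.
The exception is (B): pairing an electron in O's 2p⁴ costs repulsion energy, so O ionizes more easily than half-filled N (2p³).

(B)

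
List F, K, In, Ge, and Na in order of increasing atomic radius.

F is in period 2, group 17; Na is in period 3, group 1; K is in period 4, group 1; Ge is in period 4, group 14; In is in period 5, group 13.
Across a period the added protons contract the valence shell; down a group each new principal shell makes the atom larger.
Here both period and group differ, so the two effects have to be weighed against each other.
Ge > F: relative to F, both the across-period and down-group shifts push Ge's atomic radius up.
In > Ge: relative to Ge, both the across-period and down-group shifts push In's atomic radius up.
Na > In: the two effects oppose for this pair; the across-period effect wins (155 vs 142 pm).
K > Na: K sits below Na in group 1, so the down-group effect alone puts K larger.
Tabulated atomic radius (pm): F 64, Na 155, K 196, Ge 121, In 142.
So from smallest to largest: F < Ge < In < Na < K.

F < Ge < In < Na < K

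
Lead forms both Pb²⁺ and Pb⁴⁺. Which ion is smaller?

Both ions have Z = 82 protons, but Pb⁴⁺ has lost more electrons, so its remaining electrons feel a larger effective nuclear charge per electron and are pulled in more tightly.
Higher positive charge → smaller ion, so Pb²⁺ > Pb⁴⁺.

Pb⁴⁺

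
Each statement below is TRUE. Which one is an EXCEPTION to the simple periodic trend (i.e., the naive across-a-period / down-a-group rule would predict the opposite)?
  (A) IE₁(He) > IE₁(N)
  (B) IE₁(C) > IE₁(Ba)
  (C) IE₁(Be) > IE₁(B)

The general trend: first ionisation energy increases across a period and decreases down a group.
(A) He (period 1, group 18) vs N (period 2, group 15): the stated order agrees with the simple trend.
(B) C (period 2, group 14) vs Ba (period 6, group 2): the stated order agrees with the simple trend.
(C) Be (period 2, group 2) vs B (period 2, group 13): the stated order contradicts the simple trend.
The exception is (C): removing B's lone 2p electron is easier than breaking Be's filled 2s².

(C)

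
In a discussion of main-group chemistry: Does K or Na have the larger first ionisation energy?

Na

Na is in period 3, group 1; K is in period 4, group 1.
Removing the outermost electron gets harder across a period and easier down a group.
All are in group 1, so first ionization energy increases up the group.
So Na has the larger first ionisation energy (Na > K).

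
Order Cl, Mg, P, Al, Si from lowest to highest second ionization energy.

After 1 electron has been removed, what remains? Cl⁺ still has 6 valence electrons; Mg⁺ still has 1 valence electron; P⁺ still has 4 valence electrons; Al⁺ still has 2 valence electrons; Si⁺ still has 3 valence electrons.
All are still removing valence electrons, so compare the +1 ions as you would atoms: IE_2 generally rises across a period (higher Z_eff) and falls down a group (larger shell), subject to the usual subshell exceptions.
Valence configurations: Cl⁺ [Ne]3s²3p⁴, Mg⁺ [Ne]3s¹, P⁺ [Ne]3s²3p², Al⁺ [Ne]3s², Si⁺ [Ne]3s²3p¹.
Si⁺ loses a lone 3p electron whereas Al⁺ must break into a filled 3s² pair, so IE_2(Al) > IE_2(Si) even though Si has the higher nuclear charge.
Approximate IE_2 values (kJ/mol): Cl 2298, Mg 1451, P 1907, Al 1817, Si 1577.
Hence IE_2: Mg < Si < Al < P < Cl.

Mg < Si < Al < P < Cl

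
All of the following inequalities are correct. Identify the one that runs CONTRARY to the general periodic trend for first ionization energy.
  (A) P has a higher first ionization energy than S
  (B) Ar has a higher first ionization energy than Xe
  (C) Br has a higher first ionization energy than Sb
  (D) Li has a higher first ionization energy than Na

The general trend: first ionization energy increases across a period and decreases down a group.
(A) P (period 3, group 15) vs S (period 3, group 16): the stated order contradicts the simple trend.
(B) Ar (period 3, group 18) vs Xe (period 5, group 18): the stated order agrees with the simple trend.
(C) Br (period 4, group 17) vs Sb (period 5, group 15): the stated order agrees with the simple trend.
(D) Li (period 2, group 1) vs Na (period 3, group 1): the stated order agrees with the simple trend.
The exception is (A): S (3p⁴) ionizes more easily than half-filled P (3p³) because the paired 3p electron in S is pushed out by e⁻–e⁻ repulsion.

(A)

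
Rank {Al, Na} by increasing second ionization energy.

Al < Na

IE_2 is the cost of taking one more electron from the +1 cation: Al⁺ still has 2 valence electrons; Na⁺ is the bare [Ne] core.
Core electrons are held far more tightly than valence electrons, so Na tops the IE_2 order.
The numbers (kJ/mol): Al 1817, Na 4562.
Putting it together, IE_2: Al < Na.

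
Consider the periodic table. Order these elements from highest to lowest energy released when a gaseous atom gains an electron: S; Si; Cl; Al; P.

Al is in period 3, group 13; Si is in period 3, group 14; P is in period 3, group 15; S is in period 3, group 16; Cl is in period 3, group 17.
Atoms with high Z_eff and room in the valence shell (especially the halogens) have the most exothermic electron affinities.
All lie in period 3; the across-period trend (electron affinity increases left to right) applies, with the exception below.
Note the exception: Si has a higher electron affinity than P, contrary to the simple trend — adding an electron to P's half-filled 3p³ is unfavourable, so Si (3p²) has the more exothermic EA.
Tabulated electron affinity (kJ/mol): Al 42, Si 134, P 72, S 200, Cl 349.
So from highest to lowest: Cl > S > Si > P > Al.

Cl > S > Si > P > Al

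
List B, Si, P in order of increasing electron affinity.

B < P < Si

B is in period 2, group 13; Si is in period 3, group 14; P is in period 3, group 15.
Electron affinity generally becomes more exothermic across a period toward the halogens and less exothermic down a group.
Here both period and group differ, so the two effects have to be weighed against each other.
P > B: the two effects oppose for this pair; the across-period effect wins (72 vs 27 kJ/mol).
Si > P: this pair runs against the simple trend — see the exception note.
Note the exception: Si has a higher electron affinity than P, contrary to the simple trend — adding an electron to P's half-filled 3p³ is unfavourable, so Si (3p²) has the more exothermic EA.
For reference (kJ/mol): B 27, Si 134, P 72.
So from lowest to highest: B < P < Si.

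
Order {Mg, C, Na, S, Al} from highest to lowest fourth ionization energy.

Al > Mg > Na > C > S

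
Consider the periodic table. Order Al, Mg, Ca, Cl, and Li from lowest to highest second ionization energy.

IE_2 is the cost of taking one more electron from the +1 cation: Al⁺ still has 2 valence electrons; Mg⁺ still has 1 valence electron; Ca⁺ still has 1 valence electron; Cl⁺ still has 6 valence electrons; Li⁺ is the bare [He] core.
Pulling an electron out of a noble-gas core costs far more than removing a remaining valence electron, so Li sits at the high end of IE_2.
Valence configurations: Al⁺ [Ne]3s², Mg⁺ [Ne]3s¹, Ca⁺ [Ar]4s¹, Cl⁺ [Ne]3s²3p⁴.
The numbers (kJ/mol): Al 1817, Mg 1451, Ca 1145, Cl 2298, Li 7298.
Putting it together, IE_2: Ca < Mg < Al < Cl < Li.

Ca < Mg < Al < Cl < Li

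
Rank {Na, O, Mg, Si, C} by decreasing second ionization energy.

Na > O > C > Si > Mg

The second ionization energy removes an electron from the +1 ion. For each element: Na⁺ is the bare [Ne] core; O⁺ still has 5 valence electrons; Mg⁺ still has 1 valence electron; Si⁺ still has 3 valence electrons; C⁺ still has 3 valence electrons.
Pulling an electron out of a noble-gas core costs far more than removing a remaining valence electron, so Na sits at the high end of IE_2.
Valence configurations: O⁺ [He]2s²2p³, Mg⁺ [Ne]3s¹, Si⁺ [Ne]3s²3p¹, C⁺ [He]2s²2p¹.
Tabulated IE_2 (kJ/mol): Na 4562, O 3388, Mg 1451, Si 1577, C 2353.
Overall IE_2 order: Mg < Si < C < O < Na.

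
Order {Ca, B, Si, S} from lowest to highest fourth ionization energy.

Si, S, Ca, B

The fourth ionization energy removes an electron from the +3 ion. For each element: Ca³⁺ is already 1 electron into the core; B³⁺ is the bare [He] core; Si³⁺ still has 1 valence electron; S³⁺ still has 3 valence electrons.
Breaking into a closed-shell core is much more expensive than removing a leftover valence electron — Ca and B have the largest IE_4 here.
Valence configurations: Si³⁺ [Ne]3s¹, S³⁺ [Ne]3s²3p¹.
Approximate IE_4 values (kJ/mol): Ca 6491, B 25026, Si 4356, S 4556.
So the fourth ionization energies run Si < S < Ca < B.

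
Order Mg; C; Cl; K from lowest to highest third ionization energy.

IE_3 is the cost of taking one more electron from the +2 cation: Mg²⁺ is the bare [Ne] core; C²⁺ still has 2 valence electrons; Cl²⁺ still has 5 valence electrons; K²⁺ is already 1 electron into the core.
Usually core removal costs more than valence removal, but here the competition is close: a tightly held n=2 valence electron can cost more to remove than an n=3 core electron, so the actual values have to decide it.
Valence configurations: C²⁺ [He]2s², Cl²⁺ [Ne]3s²3p³.
Tabulated IE_3 (kJ/mol): Mg 7733, C 4620, Cl 3822, K 4420.
Hence IE_3: Cl < K < C < Mg.

Cl, K, C, Mg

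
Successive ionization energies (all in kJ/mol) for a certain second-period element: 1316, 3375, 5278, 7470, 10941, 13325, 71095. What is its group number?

Group 16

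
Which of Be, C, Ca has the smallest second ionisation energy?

Ca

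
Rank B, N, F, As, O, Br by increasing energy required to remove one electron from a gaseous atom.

B, As, Br, O, N, F

B is in period 2, group 13; N is in period 2, group 15; O is in period 2, group 16; F is in period 2, group 17; As is in period 4, group 15; Br is in period 4, group 17.
Removing the outermost electron gets harder across a period and easier down a group.
Here both period and group differ, so the two effects have to be weighed against each other.
As > B: the two effects oppose for this pair; the across-period effect wins (947 vs 801 kJ/mol).
Br > As: both are in period 4; the period trend gives Br the larger value.
O > Br: the two effects oppose for this pair; the down-group effect wins (1314 vs 1140 kJ/mol).
N > O: this pair runs against the simple trend — see the exception note.
F > N: both are in period 2; the period trend gives F the larger value.
Note the exception: N has a higher first ionization energy than O, contrary to the simple trend — pairing an electron in O's 2p⁴ costs repulsion energy, so O ionizes more easily than half-filled N (2p³).
Tabulated first ionization energy (kJ/mol): B 801, N 1402, O 1314, F 1681, As 947, Br 1140.
So from lowest to highest: B < As < Br < O < N < F.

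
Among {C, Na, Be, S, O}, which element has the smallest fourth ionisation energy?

S

After 3 electrons have been removed, what remains? C³⁺ still has 1 valence electron; Na³⁺ is already 2 electrons into the core; Be³⁺ is already 1 electron into the core; S³⁺ still has 3 valence electrons; O³⁺ still has 3 valence electrons.
Core electrons are held far more tightly than valence electrons, so Na and Be top the IE_4 order.
Valence configurations: C³⁺ [He]2s¹, S³⁺ [Ne]3s²3p¹, O³⁺ [He]2s²2p¹.
Approximate IE_4 values (kJ/mol): C 6223, Na 9543, Be 21007, S 4556, O 7469.
Putting it together, IE_4: S < C < O < Na < Be.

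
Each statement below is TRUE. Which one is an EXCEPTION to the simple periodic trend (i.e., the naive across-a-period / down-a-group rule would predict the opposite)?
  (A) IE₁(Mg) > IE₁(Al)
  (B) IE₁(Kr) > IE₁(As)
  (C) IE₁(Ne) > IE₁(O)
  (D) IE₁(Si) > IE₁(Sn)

(A)

The general trend: first ionisation energy increases across a period and decreases down a group.
(A) Mg (period 3, group 2) vs Al (period 3, group 13): the stated order contradicts the simple trend.
(B) Kr (period 4, group 18) vs As (period 4, group 15): the stated order agrees with the simple trend.
(C) Ne (period 2, group 18) vs O (period 2, group 16): the stated order agrees with the simple trend.
(D) Si (period 3, group 14) vs Sn (period 5, group 14): the stated order agrees with the simple trend.
The exception is (A): Al's single 3p electron is easier to remove than one from Mg's filled 3s².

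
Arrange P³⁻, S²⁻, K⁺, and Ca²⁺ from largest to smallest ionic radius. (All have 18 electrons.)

P³⁻, S²⁻, K⁺, Ca²⁺

All of these have 18 electrons, so size is governed by nuclear charge alone: the more protons, the stronger the pull on the same electron cloud, and the smaller the ion.
Nuclear charges: Ca²⁺ (Z=20), K⁺ (Z=19), S²⁻ (Z=16), P³⁻ (Z=15).
Largest to smallest: P³⁻ > S²⁻ > K⁺ > Ca²⁺.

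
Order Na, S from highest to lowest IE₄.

Na, S

The fourth ionization energy removes an electron from the +3 ion. For each element: Na³⁺ is already 2 electrons into the core; S³⁺ still has 3 valence electrons.
Breaking into a closed-shell core is much more expensive than removing a leftover valence electron — Na has the largest IE_4 here.
Tabulated IE_4 (kJ/mol): Na 9543, S 4556.
Putting it together, IE_4: S < Na.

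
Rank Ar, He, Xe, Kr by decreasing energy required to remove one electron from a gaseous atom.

He, Ar, Kr, Xe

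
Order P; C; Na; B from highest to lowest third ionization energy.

IE_3 is the cost of taking one more electron from the +2 cation: P²⁺ still has 3 valence electrons; C²⁺ still has 2 valence electrons; Na²⁺ is already 1 electron into the core; B²⁺ still has 1 valence electron.
Core electrons are held far more tightly than valence electrons, so Na tops the IE_3 order.
Valence configurations: P²⁺ [Ne]3s²3p¹, C²⁺ [He]2s², B²⁺ [He]2s¹.
Approximate IE_3 values (kJ/mol): P 2914, C 4620, Na 6910, B 3660.
Putting it together, IE_3: P < B < C < Na.

Na > C > B > P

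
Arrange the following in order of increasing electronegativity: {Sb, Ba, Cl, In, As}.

Cl is in period 3, group 17; As is in period 4, group 15; In is in period 5, group 13; Sb is in period 5, group 15; Ba is in period 6, group 2.
Smaller atoms with higher effective nuclear charge are more electronegative.
Neither a single period nor a single group — weigh both effects.
In > Ba: relative to Ba, both the across-period and down-group shifts push In's electronegativity up.
Sb > In: Sb lies to the right of In in period 5, so the across-period effect alone puts Sb higher.
As > Sb: they share group 15; the group trend gives As the larger value.
Cl > As: both effects reinforce here, so Cl is clearly the higher of the two.
Approximate values (Pauling): Cl 3.16, As 2.18, In 1.78, Sb 2.05, Ba 0.89.
So from lowest to highest: Ba < In < Sb < As < Cl.

Ba, In, Sb, As, Cl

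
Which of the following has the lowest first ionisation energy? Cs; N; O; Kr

N is in period 2, group 15; O is in period 2, group 16; Kr is in period 4, group 18; Cs is in period 6, group 1.
Removing the outermost electron gets harder across a period and easier down a group.
Here both period and group differ, so the two effects have to be weighed against each other.
O > Cs: relative to Cs, both the across-period and down-group shifts push O's first ionization energy up.
Kr > O: the two effects oppose for this pair; the across-period effect wins (1351 vs 1314 kJ/mol).
N > Kr: period and group pull opposite ways; the down-group shift dominates (1402 vs 1351 kJ/mol).
Note the exception: N has a higher first ionization energy than O, contrary to the simple trend — pairing an electron in O's 2p⁴ costs repulsion energy, so O ionizes more easily than half-filled N (2p³).
Approximate values (kJ/mol): N 1402, O 1314, Kr 1351, Cs 376.
The lowest first ionisation energy among these belongs to Cs.

Cs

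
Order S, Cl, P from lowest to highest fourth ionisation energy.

S < P < Cl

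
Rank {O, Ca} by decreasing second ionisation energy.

IE_2 is the cost of taking one more electron from the +1 cation: O⁺ still has 5 valence electrons; Ca⁺ still has 1 valence electron.
All are still removing valence electrons, so compare the +1 ions as you would atoms: IE_2 generally rises across a period (higher Z_eff) and falls down a group (larger shell), subject to the usual subshell exceptions.
Valence configurations: O⁺ [He]2s²2p³, Ca⁺ [Ar]4s¹.
The numbers (kJ/mol): O 3388, Ca 1145.
Hence IE_2: Ca < O.

O, Ca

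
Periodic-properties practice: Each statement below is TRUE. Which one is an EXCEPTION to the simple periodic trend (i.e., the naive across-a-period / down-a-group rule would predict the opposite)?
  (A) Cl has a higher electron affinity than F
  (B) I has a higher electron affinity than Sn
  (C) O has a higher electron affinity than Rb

The general trend: electron affinity increases across a period and decreases down a group.
(A) Cl (period 3, group 17) vs F (period 2, group 17): the stated order contradicts the simple trend.
(B) I (period 5, group 17) vs Sn (period 5, group 14): the stated order agrees with the simple trend.
(C) O (period 2, group 16) vs Rb (period 5, group 1): the stated order agrees with the simple trend.
The exception is (A): F's small 2p subshell makes the incoming electron feel strong e⁻–e⁻ repulsion, so Cl actually releases more energy on gaining an electron.

(A)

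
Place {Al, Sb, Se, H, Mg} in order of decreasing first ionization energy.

IE₁ increases left→right with effective nuclear charge and decreases top→bottom as the valence shell moves farther out.
Neither a single period nor a single group — weigh both effects.
Mg > Al: this pair runs against the simple trend — see the exception note.
Sb > Mg: period and group pull opposite ways; the across-period shift dominates (831 vs 738 kJ/mol).
Se > Sb: relative to Sb, both the across-period and down-group shifts push Se's first ionization energy up.
H > Se: the two effects oppose for this pair; the down-group effect wins (1312 vs 941 kJ/mol).
Note the exception: Mg has a higher first ionization energy than Al, contrary to the simple trend — Al's single 3p electron is easier to remove than one from Mg's filled 3s².
Approximate values (kJ/mol): H 1312, Mg 738, Al 578, Se 941, Sb 831.
So from highest to lowest: H > Se > Sb > Mg > Al.

H > Se > Sb > Mg > Al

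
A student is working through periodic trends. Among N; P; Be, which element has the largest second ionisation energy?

N

The second ionization energy removes an electron from the +1 ion. For each element: N⁺ still has 4 valence electrons; P⁺ still has 4 valence electrons; Be⁺ still has 1 valence electron.
All are still removing valence electrons, so compare the +1 ions as you would atoms: IE_2 generally rises across a period (higher Z_eff) and falls down a group (larger shell), subject to the usual subshell exceptions.
Valence configurations: N⁺ [He]2s²2p², P⁺ [Ne]3s²3p², Be⁺ [He]2s¹.
The numbers (kJ/mol): N 2856, P 1907, Be 1757.
Overall IE_2 order: Be < P < N.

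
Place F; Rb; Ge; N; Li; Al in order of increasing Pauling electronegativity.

Rb < Li < Al < Ge < N < F

Li is in period 2, group 1; N is in period 2, group 15; F is in period 2, group 17; Al is in period 3, group 13; Ge is in period 4, group 14; Rb is in period 5, group 1.
Atoms toward the upper right of the periodic table pull bonding electrons most strongly.
These span different periods and groups, so the two trends combine.
Li > Rb: Li sits above Rb in group 1, so the down-group effect alone puts Li higher.
Al > Li: period and group pull opposite ways; the across-period shift dominates (1.61 vs 0.98).
Ge > Al: period and group pull opposite ways; the across-period shift dominates (2.01 vs 1.61).
N > Ge: both effects reinforce here, so N is clearly the higher of the two.
F > N: both are in period 2; the period trend gives F the larger value.
Approximate values (Pauling): Li 0.98, N 3.04, F 3.98, Al 1.61, Ge 2.01, Rb 0.82.
So from lowest to highest: Rb < Li < Al < Ge < N < F.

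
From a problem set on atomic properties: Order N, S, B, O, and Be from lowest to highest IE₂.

After 1 electron has been removed, what remains? N⁺ still has 4 valence electrons; S⁺ still has 5 valence electrons; B⁺ still has 2 valence electrons; O⁺ still has 5 valence electrons; Be⁺ still has 1 valence electron.
All are still removing valence electrons, so compare the +1 ions as you would atoms: IE_2 generally rises across a period (higher Z_eff) and falls down a group (larger shell), subject to the usual subshell exceptions.
Valence configurations: N⁺ [He]2s²2p², S⁺ [Ne]3s²3p³, B⁺ [He]2s², O⁺ [He]2s²2p³, Be⁺ [He]2s¹.
Tabulated IE_2 (kJ/mol): N 2856, S 2252, B 2427, O 3388, Be 1757.
Putting it together, IE_2: Be < S < B < N < O.

Be < S < B < N < O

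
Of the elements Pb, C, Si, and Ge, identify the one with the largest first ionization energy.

IE₁ increases left→right with effective nuclear charge and decreases top→bottom as the valence shell moves farther out.
All are in group 14, so first ionization energy increases up the group.
The largest first ionization energy among these belongs to C.

C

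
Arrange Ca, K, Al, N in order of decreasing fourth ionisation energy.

Al > N > Ca > K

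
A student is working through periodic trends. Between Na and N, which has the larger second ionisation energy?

Na

IE_2 is the cost of taking one more electron from the +1 cation: Na⁺ is the bare [Ne] core; N⁺ still has 4 valence electrons.
Pulling an electron out of a noble-gas core costs far more than removing a remaining valence electron, so Na sits at the high end of IE_2.
Tabulated IE_2 (kJ/mol): Na 4562, N 2856.
Putting it together, IE_2: N < Na.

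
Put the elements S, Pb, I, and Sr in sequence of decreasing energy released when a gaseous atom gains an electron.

I, S, Pb, Sr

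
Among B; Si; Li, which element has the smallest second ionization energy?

Si

The second ionization energy removes an electron from the +1 ion. For each element: B⁺ still has 2 valence electrons; Si⁺ still has 3 valence electrons; Li⁺ is the bare [He] core.
Core electrons are held far more tightly than valence electrons, so Li tops the IE_2 order.
Valence configurations: B⁺ [He]2s², Si⁺ [Ne]3s²3p¹.
Approximate IE_2 values (kJ/mol): B 2427, Si 1577, Li 7298.
Putting it together, IE_2: Si < B < Li.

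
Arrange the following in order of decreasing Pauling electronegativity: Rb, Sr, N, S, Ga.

N > S > Ga > Sr > Rb

N is in period 2, group 15; S is in period 3, group 16; Ga is in period 4, group 13; Rb is in period 5, group 1; Sr is in period 5, group 2.
Atoms toward the upper right of the periodic table pull bonding electrons most strongly.
Neither a single period nor a single group — weigh both effects.
Sr > Rb: both are in period 5; the period trend gives Sr the larger value.
Ga > Sr: both effects reinforce here, so Ga is clearly the higher of the two.
S > Ga: relative to Ga, both the across-period and down-group shifts push S's electronegativity up.
N > S: period and group pull opposite ways; the down-group shift dominates (3.04 vs 2.58).
For reference (Pauling): N 3.04, S 2.58, Ga 1.81, Rb 0.82, Sr 0.95.
So from highest to lowest: N > S > Ga > Sr > Rb.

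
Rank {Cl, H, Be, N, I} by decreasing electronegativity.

H is in period 1, group 1; Be is in period 2, group 2; N is in period 2, group 15; Cl is in period 3, group 17; I is in period 5, group 17.
Electronegativity increases across a period and decreases down a group, tracking effective nuclear charge and atomic size.
These span different periods and groups, so the two trends combine.
H > Be: the two effects oppose for this pair; the down-group effect wins (2.20 vs 1.57).
I > H: period and group pull opposite ways; the across-period shift dominates (2.66 vs 2.20).
N > I: period and group pull opposite ways; the down-group shift dominates (3.04 vs 2.66).
Cl > N: the two effects oppose for this pair; the across-period effect wins (3.16 vs 3.04).
For reference (Pauling): H 2.20, Be 1.57, N 3.04, Cl 3.16, I 2.66.
So from highest to lowest: Cl > N > I > H > Be.

Cl > N > I > H > Be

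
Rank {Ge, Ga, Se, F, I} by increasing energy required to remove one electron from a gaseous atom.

Ga < Ge < Se < I < F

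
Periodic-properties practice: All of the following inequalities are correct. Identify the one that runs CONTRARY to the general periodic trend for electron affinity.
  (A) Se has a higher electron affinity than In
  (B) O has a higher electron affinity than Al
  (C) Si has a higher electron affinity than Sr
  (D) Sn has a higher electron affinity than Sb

The general trend: electron affinity increases across a period and decreases down a group.
(A) Se (period 4, group 16) vs In (period 5, group 13): the stated order agrees with the simple trend.
(B) O (period 2, group 16) vs Al (period 3, group 13): the stated order agrees with the simple trend.
(C) Si (period 3, group 14) vs Sr (period 5, group 2): the stated order agrees with the simple trend.
(D) Sn (period 5, group 14) vs Sb (period 5, group 15): the stated order contradicts the simple trend.
The exception is (D): adding an electron to Sb's half-filled 5p³ is unfavourable, so Sn has the more exothermic EA.

(D)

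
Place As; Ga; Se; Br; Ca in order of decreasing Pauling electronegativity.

Br > Se > As > Ga > Ca

Atoms toward the upper right of the periodic table pull bonding electrons most strongly.
All lie in period 4, so electronegativity increases left to right.
So from highest to lowest: Br > Se > As > Ga > Ca.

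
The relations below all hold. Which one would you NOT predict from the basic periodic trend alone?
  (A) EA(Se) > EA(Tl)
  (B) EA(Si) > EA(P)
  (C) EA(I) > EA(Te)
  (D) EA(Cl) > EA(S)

The general trend: electron affinity increases across a period and decreases down a group.
(A) Se (period 4, group 16) vs Tl (period 6, group 13): the stated order agrees with the simple trend.
(B) Si (period 3, group 14) vs P (period 3, group 15): the stated order contradicts the simple trend.
(C) I (period 5, group 17) vs Te (period 5, group 16): the stated order agrees with the simple trend.
(D) Cl (period 3, group 17) vs S (period 3, group 16): the stated order agrees with the simple trend.
The exception is (B): adding an electron to P's half-filled 3p³ is unfavourable, so Si (3p²) has the more exothermic EA.

(B)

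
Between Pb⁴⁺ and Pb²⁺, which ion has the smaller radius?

Both ions have Z = 82 protons, but Pb⁴⁺ has lost more electrons, so its remaining electrons feel a larger effective nuclear charge per electron and are pulled in more tightly.
Higher positive charge → smaller ion, so Pb²⁺ > Pb⁴⁺.

Pb⁴⁺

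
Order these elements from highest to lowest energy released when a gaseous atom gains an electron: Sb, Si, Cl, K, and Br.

Cl, Br, Si, Sb, K

Si is in period 3, group 14; Cl is in period 3, group 17; K is in period 4, group 1; Br is in period 4, group 17; Sb is in period 5, group 15.
Atoms with high Z_eff and room in the valence shell (especially the halogens) have the most exothermic electron affinities.
Neither a single period nor a single group — weigh both effects.
Sb > K: period and group pull opposite ways; the across-period shift dominates (103 vs 48 kJ/mol).
Si > Sb: the two effects oppose for this pair; the down-group effect wins (134 vs 103 kJ/mol).
Br > Si: the two effects oppose for this pair; the across-period effect wins (325 vs 134 kJ/mol).
Cl > Br: they share group 17; the group trend gives Cl the larger value.
Approximate values (kJ/mol): Si 134, Cl 349, K 48, Br 325, Sb 103.
So from highest to lowest: Cl > Br > Si > Sb > K.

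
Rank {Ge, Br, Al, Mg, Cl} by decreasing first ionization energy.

Removing the outermost electron gets harder across a period and easier down a group.
Neither a single period nor a single group — weigh both effects.
Mg > Al: this pair runs against the simple trend — see the exception note.
Ge > Mg: the two effects oppose for this pair; the across-period effect wins (762 vs 738 kJ/mol).
Br > Ge: both are in period 4; the period trend gives Br the larger value.
Cl > Br: Cl sits above Br in group 17, so the down-group effect alone puts Cl higher.
Note the exception: Mg has a higher first ionization energy than Al, contrary to the simple trend — Al's single 3p electron is easier to remove than one from Mg's filled 3s².
For reference (kJ/mol): Mg 738, Al 578, Cl 1251, Ge 762, Br 1140.
So from highest to lowest: Cl > Br > Ge > Mg > Al.

Cl > Br > Ge > Mg > Al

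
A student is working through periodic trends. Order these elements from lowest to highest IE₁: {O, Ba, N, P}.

Ba < P < O < N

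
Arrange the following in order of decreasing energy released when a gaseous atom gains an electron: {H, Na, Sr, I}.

I > H > Na > Sr

Electron affinity generally becomes more exothermic across a period toward the halogens and less exothermic down a group.
Here both period and group differ, so the two effects have to be weighed against each other.
Na > Sr: the two effects oppose for this pair; the down-group effect wins (53 vs 5 kJ/mol).
H > Na: they share group 1; the group trend gives H the larger value.
I > H: period and group pull opposite ways; the across-period shift dominates (295 vs 73 kJ/mol).
Tabulated electron affinity (kJ/mol): H 73, Na 53, Sr 5, I 295.
So from highest to lowest: I > H > Na > Sr.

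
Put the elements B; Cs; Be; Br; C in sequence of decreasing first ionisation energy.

Br, C, Be, B, Cs

Be is in period 2, group 2; B is in period 2, group 13; C is in period 2, group 14; Br is in period 4, group 17; Cs is in period 6, group 1.
Removing the outermost electron gets harder across a period and easier down a group.
These span different periods and groups, so the two trends combine.
B > Cs: both effects reinforce here, so B is clearly the higher of the two.
Be > B: this pair runs against the simple trend — see the exception note.
C > Be: C lies to the right of Be in period 2, so the across-period effect alone puts C higher.
Br > C: the two effects oppose for this pair; the across-period effect wins (1140 vs 1086 kJ/mol).
Note the exception: Be has a higher first ionization energy than B, contrary to the simple trend — removing B's lone 2p electron is easier than breaking Be's filled 2s².
For reference (kJ/mol): Be 900, B 801, C 1086, Br 1140, Cs 376.
So from highest to lowest: Br > C > Be > B > Cs.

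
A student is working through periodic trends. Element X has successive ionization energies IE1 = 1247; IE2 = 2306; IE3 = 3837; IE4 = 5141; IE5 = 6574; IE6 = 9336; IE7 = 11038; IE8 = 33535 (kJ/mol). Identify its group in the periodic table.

Look for the largest jump between consecutive ionization energies: IE8/IE7 ≈ 3.0, far larger than any earlier ratio.
That jump marks the point where a core electron is being removed. So the atom has 7 valence electrons.
A main-group element with 7 valence electrons is in group 17.

Group 17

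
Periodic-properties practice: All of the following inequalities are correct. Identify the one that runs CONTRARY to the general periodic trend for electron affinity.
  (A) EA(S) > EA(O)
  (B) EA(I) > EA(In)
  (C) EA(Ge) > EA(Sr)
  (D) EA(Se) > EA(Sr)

(A)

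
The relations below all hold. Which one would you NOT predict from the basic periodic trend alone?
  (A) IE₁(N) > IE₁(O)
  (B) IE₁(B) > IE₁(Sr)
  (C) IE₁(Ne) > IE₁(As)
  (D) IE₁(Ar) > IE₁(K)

(A)

The general trend: first ionisation energy increases across a period and decreases down a group.
(A) N (period 2, group 15) vs O (period 2, group 16): the stated order contradicts the simple trend.
(B) B (period 2, group 13) vs Sr (period 5, group 2): the stated order agrees with the simple trend.
(C) Ne (period 2, group 18) vs As (period 4, group 15): the stated order agrees with the simple trend.
(D) Ar (period 3, group 18) vs K (period 4, group 1): the stated order agrees with the simple trend.
The exception is (A): pairing an electron in O's 2p⁴ costs repulsion energy, so O ionizes more easily than half-filled N (2p³).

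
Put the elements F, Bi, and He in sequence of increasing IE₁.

Bi < F < He

He is in period 1, group 18; F is in period 2, group 17; Bi is in period 6, group 15.
Removing the outermost electron gets harder across a period and easier down a group.
These span different periods and groups, so the two trends combine.
F > Bi: relative to Bi, both the across-period and down-group shifts push F's first ionization energy up.
He > F: both effects reinforce here, so He is clearly the higher of the two.
Approximate values (kJ/mol): He 2372, F 1681, Bi 703.
So from lowest to highest: Bi < F < He.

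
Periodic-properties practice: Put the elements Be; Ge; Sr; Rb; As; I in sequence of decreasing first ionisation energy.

Removing the outermost electron gets harder across a period and easier down a group.
Here both period and group differ, so the two effects have to be weighed against each other.
Sr > Rb: Sr lies to the right of Rb in period 5, so the across-period effect alone puts Sr higher.
Ge > Sr: both effects reinforce here, so Ge is clearly the higher of the two.
Be > Ge: period and group pull opposite ways; the down-group shift dominates (900 vs 762 kJ/mol).
As > Be: period and group pull opposite ways; the across-period shift dominates (947 vs 900 kJ/mol).
I > As: the two effects oppose for this pair; the across-period effect wins (1008 vs 947 kJ/mol).
Tabulated first ionization energy (kJ/mol): Be 900, Ge 762, As 947, Rb 403, Sr 550, I 1008.
So from highest to lowest: I > As > Be > Ge > Sr > Rb.

I, As, Be, Ge, Sr, Rb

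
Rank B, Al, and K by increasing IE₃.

After 2 electrons have been removed, what remains? B²⁺ still has 1 valence electron; Al²⁺ still has 1 valence electron; K²⁺ is already 1 electron into the core.
Pulling an electron out of a noble-gas core costs far more than removing a remaining valence electron, so K sits at the high end of IE_3.
Valence configurations: B²⁺ [He]2s¹, Al²⁺ [Ne]3s¹.
Tabulated IE_3 (kJ/mol): B 3660, Al 2745, K 4420.
Overall IE_3 order: Al < B < K.

Al < B < K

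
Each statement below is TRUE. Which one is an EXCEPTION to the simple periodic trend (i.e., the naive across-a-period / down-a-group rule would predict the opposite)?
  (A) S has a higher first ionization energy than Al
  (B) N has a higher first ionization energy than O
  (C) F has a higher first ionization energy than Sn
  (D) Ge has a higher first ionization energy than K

(B)

The general trend: first ionization energy increases across a period and decreases down a group.
(A) S (period 3, group 16) vs Al (period 3, group 13): the stated order agrees with the simple trend.
(B) N (period 2, group 15) vs O (period 2, group 16): the stated order contradicts the simple trend.
(C) F (period 2, group 17) vs Sn (period 5, group 14): the stated order agrees with the simple trend.
(D) Ge (period 4, group 14) vs K (period 4, group 1): the stated order agrees with the simple trend.
The exception is (B): pairing an electron in O's 2p⁴ costs repulsion energy, so O ionizes more easily than half-filled N (2p³).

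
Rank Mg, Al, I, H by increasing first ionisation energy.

IE₁ increases left→right with effective nuclear charge and decreases top→bottom as the valence shell moves farther out.
Neither a single period nor a single group — weigh both effects.
Mg > Al: this pair runs against the simple trend — see the exception note.
I > Mg: period and group pull opposite ways; the across-period shift dominates (1008 vs 738 kJ/mol).
H > I: period and group pull opposite ways; the down-group shift dominates (1312 vs 1008 kJ/mol).
Note the exception: Mg has a higher first ionization energy than Al, contrary to the simple trend — Al's single 3p electron is easier to remove than one from Mg's filled 3s².
Tabulated first ionization energy (kJ/mol): H 1312, Mg 738, Al 578, I 1008.
So from lowest to highest: Al < Mg < I < H.

Al, Mg, I, H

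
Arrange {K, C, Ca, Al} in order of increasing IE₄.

K, C, Ca, Al

Consider each +3 ion: K³⁺ is already 2 electrons into the core; C³⁺ still has 1 valence electron; Ca³⁺ is already 1 electron into the core; Al³⁺ is the bare [Ne] core.
Usually core removal costs more than valence removal, but here the competition is close: a tightly held n=2 valence electron can cost more to remove than an n=3 core electron, so the actual values have to decide it.
Tabulated IE_4 (kJ/mol): K 5877, C 6223, Ca 6491, Al 11577.
Overall IE_4 order: K < C < Ca < Al.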